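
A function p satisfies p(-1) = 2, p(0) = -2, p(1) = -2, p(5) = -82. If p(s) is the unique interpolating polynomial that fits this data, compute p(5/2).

-61/8

Using Newton's divided-difference form:
p[-1,0] = (-2 - 2) / (0 - (-1)) = -4
p[0,1] = (-2 - (-2)) / (1 - 0) = 0
p[1,5] = (-82 - (-2)) / (5 - 1) = -20
p[-1,0,1] = (0 - (-4)) / (1 - (-1)) = 2
p[0,1,5] = (-20 - 0) / (5 - 0) = -4
p[-1,0,1,5] = (-4 - 2) / (5 - (-1)) = -1
p(5/2) = 2 + (-4)·(7/2) + 2·(7/2)·(5/2) + (-1)·(7/2)·(5/2)·(3/2) = -61/8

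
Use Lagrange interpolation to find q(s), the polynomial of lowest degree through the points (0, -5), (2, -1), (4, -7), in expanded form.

q(s) = -(5/4)s^2 + (9/2)s - 5

L_0(s) = (s - 2)(s - 4) / [8] = (1/8)s^2 - (3/4)s + 1
L_1(s) = s(s - 4) / [-4] = -(1/4)s^2 + s
L_2(s) = s(s - 2) / [8] = (1/8)s^2 - (1/4)s
q(s) = (-5)·L_0 + (-1)·L_1 + (-7)·L_2
  (-5)·L_0(s) = -(5/8)s^2 + (15/4)s - 5
  (-1)·L_1(s) = (1/4)s^2 - s
  (-7)·L_2(s) = -(7/8)s^2 + (7/4)s
Adding term by term: -(5/4)s^2 + (9/2)s - 5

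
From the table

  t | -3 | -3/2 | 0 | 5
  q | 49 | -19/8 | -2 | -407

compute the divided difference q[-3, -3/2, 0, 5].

-3

q[-3,-3/2] = (-19/8 - 49) / (-3/2 - (-3)) = -137/4
q[-3/2,0] = (-2 - (-19/8)) / (0 - (-3/2)) = 1/4
q[0,5] = (-407 - (-2)) / (5 - 0) = -81
q[-3,-3/2,0] = (1/4 - (-137/4)) / (0 - (-3)) = 23/2
q[-3/2,0,5] = (-81 - 1/4) / (5 - (-3/2)) = -25/2
q[-3,-3/2,0,5] = (-25/2 - 23/2) / (5 - (-3)) = -3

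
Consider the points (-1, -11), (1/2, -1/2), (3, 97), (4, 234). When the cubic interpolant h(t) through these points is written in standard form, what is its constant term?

Build the Lagrange basis polynomials:
L_0(t) = (t - 1/2)(t - 3)(t - 4) / [-30] = -(1/30)t^3 + (1/4)t^2 - (31/60)t + 1/5
L_1(t) = (t + 1)(t - 3)(t - 4) / [105/8] = (8/105)t^3 - (16/35)t^2 + (8/21)t + 32/35
L_2(t) = (t + 1)(t - 1/2)(t - 4) / [-10] = -(1/10)t^3 + (7/20)t^2 + (1/4)t - 1/5
L_3(t) = (t + 1)(t - 1/2)(t - 3) / [35/2] = (2/35)t^3 - (1/7)t^2 - (4/35)t + 3/35
h(t) = (-11)·L_0 + (-1/2)·L_1 + 97·L_2 + 234·L_3
Only the constant term is needed; take it from each L_i and combine:
(-11)·(1/5) + (-1/2)·(32/35) + 97·(-1/5) + 234·(3/35) = -2

-2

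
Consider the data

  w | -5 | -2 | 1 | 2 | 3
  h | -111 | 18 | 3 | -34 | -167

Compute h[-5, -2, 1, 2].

0

h[-5,-2] = (18 - (-111)) / (-2 - (-5)) = 43
h[-2,1] = (3 - 18) / (1 - (-2)) = -5
h[1,2] = (-34 - 3) / (2 - 1) = -37
h[-5,-2,1] = (-5 - 43) / (1 - (-5)) = -8
h[-2,1,2] = (-37 - (-5)) / (2 - (-2)) = -8
h[-5,-2,1,2] = (-8 - (-8)) / (2 - (-5)) = 0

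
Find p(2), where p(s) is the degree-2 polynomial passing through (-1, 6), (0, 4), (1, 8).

Evaluate each Lagrange basis at s = 2:
L_0(2) = (2)·(1)/[(-1)·(-2)] = 1
L_1(2) = (3)·(1)/[(1)·(-1)] = -3
L_2(2) = (3)·(2)/[(2)·(1)] = 3
Sum: 6·(1) + 4·(-3) + 8·(3) = 18

18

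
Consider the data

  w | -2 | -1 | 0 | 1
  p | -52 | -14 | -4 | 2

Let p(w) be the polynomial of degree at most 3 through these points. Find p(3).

L_0(3) = (4)·(3)·(2)/[(-1)·(-2)·(-3)] = -4
L_1(3) = (5)·(3)·(2)/[(1)·(-1)·(-2)] = 15
L_2(3) = (5)·(4)·(2)/[(2)·(1)·(-1)] = -20
L_3(3) = (5)·(4)·(3)/[(3)·(2)·(1)] = 10
Sum: (-52)·(-4) + (-14)·(15) + (-4)·(-20) + 2·(10) = 98

98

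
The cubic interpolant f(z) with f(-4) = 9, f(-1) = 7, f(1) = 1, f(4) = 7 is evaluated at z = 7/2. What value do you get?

119/32

L_0(7/2) = (9/2)·(5/2)·(-1/2)/[(-3)·(-5)·(-8)] = 3/64
L_1(7/2) = (15/2)·(5/2)·(-1/2)/[(3)·(-2)·(-5)] = -5/16
L_2(7/2) = (15/2)·(9/2)·(-1/2)/[(5)·(2)·(-3)] = 9/16
L_3(7/2) = (15/2)·(9/2)·(5/2)/[(8)·(5)·(3)] = 45/64
Sum: 9·(3/64) + 7·(-5/16) + 1·(9/16) + 7·(45/64) = 119/32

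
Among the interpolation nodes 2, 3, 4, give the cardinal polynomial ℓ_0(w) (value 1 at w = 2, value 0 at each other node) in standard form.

ℓ_0(w) = (w - 3)(w - 4) / [(-1)·(-2)]
       = (w^2 - 7w + 12) / (2)

ℓ_0(w) = (1/2)w^2 - (7/2)w + 6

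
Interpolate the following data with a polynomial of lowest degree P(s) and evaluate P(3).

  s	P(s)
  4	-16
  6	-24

-12

Evaluate each Lagrange basis at s = 3:
L_0(3) = (-3)/[(-2)] = 3/2
L_1(3) = (-1)/[(2)] = -1/2
Sum: (-16)·(3/2) + (-24)·(-1/2) = -12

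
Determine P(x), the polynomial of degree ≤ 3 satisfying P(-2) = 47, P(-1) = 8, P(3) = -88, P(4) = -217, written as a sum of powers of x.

P(x) = -4x^3 + 3x^2 - 2x - 1

Build the Lagrange basis polynomials:
L_0(x) = (x + 1)(x - 3)(x - 4) / [-30] = -(1/30)x^3 + (1/5)x^2 - (1/6)x - 2/5
L_1(x) = (x + 2)(x - 3)(x - 4) / [20] = (1/20)x^3 - (1/4)x^2 - (1/10)x + 6/5
L_2(x) = (x + 2)(x + 1)(x - 4) / [-20] = -(1/20)x^3 + (1/20)x^2 + (1/2)x + 2/5
L_3(x) = (x + 2)(x + 1)(x - 3) / [30] = (1/30)x^3 - (7/30)x - 1/5
P(x) = 47·L_0 + 8·L_1 + (-88)·L_2 + (-217)·L_3
  47·L_0(x) = -(47/30)x^3 + (47/5)x^2 - (47/6)x - 94/5
  8·L_1(x) = (2/5)x^3 - 2x^2 - (4/5)x + 48/5
  (-88)·L_2(x) = (22/5)x^3 - (22/5)x^2 - 44x - 176/5
  (-217)·L_3(x) = -(217/30)x^3 + (1519/30)x + 217/5
Adding term by term: -4x^3 + 3x^2 - 2x - 1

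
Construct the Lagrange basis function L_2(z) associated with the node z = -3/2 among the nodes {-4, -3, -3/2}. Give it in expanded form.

L_2(z) = (z + 4)(z + 3) / [(5/2)·(3/2)]
       = (z^2 + 7z + 12) / (15/4)

L_2(z) = (4/15)z^2 + (28/15)z + 16/5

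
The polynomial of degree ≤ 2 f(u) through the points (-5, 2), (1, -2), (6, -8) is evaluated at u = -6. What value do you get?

128/55

Using Newton's divided-difference form:
f[-5,1] = (-2 - 2) / (1 - (-5)) = -2/3
f[1,6] = (-8 - (-2)) / (6 - 1) = -6/5
f[-5,1,6] = (-6/5 - (-2/3)) / (6 - (-5)) = -8/165
f(-6) = 2 + (-2/3)·(-1) + (-8/165)·(-1)·(-7) = 128/55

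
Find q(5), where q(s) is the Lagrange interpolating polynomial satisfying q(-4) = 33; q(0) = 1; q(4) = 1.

6

Evaluate each Lagrange basis at s = 5:
L_0(5) = (5)·(1)/[(-4)·(-8)] = 5/32
L_1(5) = (9)·(1)/[(4)·(-4)] = -9/16
L_2(5) = (9)·(5)/[(8)·(4)] = 45/32
Sum: 33·(5/32) + 1·(-9/16) + 1·(45/32) = 6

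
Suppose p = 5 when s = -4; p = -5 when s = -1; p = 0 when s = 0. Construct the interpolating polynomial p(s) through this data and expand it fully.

p(s) = (25/12)s^2 + (85/12)s

Build the Lagrange basis polynomials:
L_0(s) = (s + 1)s / [12] = (1/12)s^2 + (1/12)s
L_1(s) = (s + 4)s / [-3] = -(1/3)s^2 - (4/3)s
L_2(s) = (s + 4)(s + 1) / [4] = (1/4)s^2 + (5/4)s + 1
p(s) = 5·L_0 + (-5)·L_1 + 0·L_2
  5·L_0(s) = (5/12)s^2 + (5/12)s
  (-5)·L_1(s) = (5/3)s^2 + (20/3)s
  0·L_2(s) = 0
Adding term by term: (25/12)s^2 + (85/12)s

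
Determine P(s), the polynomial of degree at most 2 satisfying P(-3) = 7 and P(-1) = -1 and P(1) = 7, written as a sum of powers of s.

L_0(s) = (s + 1)(s - 1) / [8] = (1/8)s^2 - 1/8
L_1(s) = (s + 3)(s - 1) / [-4] = -(1/4)s^2 - (1/2)s + 3/4
L_2(s) = (s + 3)(s + 1) / [8] = (1/8)s^2 + (1/2)s + 3/8
P(s) = 7·L_0 + (-1)·L_1 + 7·L_2
  7·L_0(s) = (7/8)s^2 - 7/8
  (-1)·L_1(s) = (1/4)s^2 + (1/2)s - 3/4
  7·L_2(s) = (7/8)s^2 + (7/2)s + 21/8
Adding term by term: 2s^2 + 4s + 1

P(s) = 2s^2 + 4s + 1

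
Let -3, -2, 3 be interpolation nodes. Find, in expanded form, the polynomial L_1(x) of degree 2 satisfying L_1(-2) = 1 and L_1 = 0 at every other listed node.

L_1(x) = (x + 3)(x - 3) / [(1)·(-5)]
       = (x^2 - 9) / (-5)

L_1(x) = -(1/5)x^2 + 9/5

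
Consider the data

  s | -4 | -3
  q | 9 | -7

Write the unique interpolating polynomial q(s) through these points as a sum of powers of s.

q(s) = -16s - 55

L_0(s) = (s + 3) / [-1] = -s - 3
L_1(s) = (s + 4) / [1] = s + 4
q(s) = 9·L_0 + (-7)·L_1
  9·L_0(s) = -9s - 27
  (-7)·L_1(s) = -7s - 28
Adding term by term: -16s - 55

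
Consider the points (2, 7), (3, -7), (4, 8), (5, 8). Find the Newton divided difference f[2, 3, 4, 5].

-22/3

f[2,3] = (-7 - 7) / (3 - 2) = -14
f[3,4] = (8 - (-7)) / (4 - 3) = 15
f[4,5] = (8 - 8) / (5 - 4) = 0
f[2,3,4] = (15 - (-14)) / (4 - 2) = 29/2
f[3,4,5] = (0 - 15) / (5 - 3) = -15/2
f[2,3,4,5] = (-15/2 - 29/2) / (5 - 2) = -22/3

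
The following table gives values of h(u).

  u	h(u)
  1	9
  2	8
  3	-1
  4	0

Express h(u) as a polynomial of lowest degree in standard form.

h(u) = 3u^3 - 22u^2 + 44u - 16

Build the Lagrange basis polynomials:
L_0(u) = (u - 2)(u - 3)(u - 4) / [-6] = -(1/6)u^3 + (3/2)u^2 - (13/3)u + 4
L_1(u) = (u - 1)(u - 3)(u - 4) / [2] = (1/2)u^3 - 4u^2 + (19/2)u - 6
L_2(u) = (u - 1)(u - 2)(u - 4) / [-2] = -(1/2)u^3 + (7/2)u^2 - 7u + 4
L_3(u) = (u - 1)(u - 2)(u - 3) / [6] = (1/6)u^3 - u^2 + (11/6)u - 1
h(u) = 9·L_0 + 8·L_1 + (-1)·L_2 + 0·L_3
  9·L_0(u) = -(3/2)u^3 + (27/2)u^2 - 39u + 36
  8·L_1(u) = 4u^3 - 32u^2 + 76u - 48
  (-1)·L_2(u) = (1/2)u^3 - (7/2)u^2 + 7u - 4
  0·L_3(u) = 0
Adding term by term: 3u^3 - 22u^2 + 44u - 16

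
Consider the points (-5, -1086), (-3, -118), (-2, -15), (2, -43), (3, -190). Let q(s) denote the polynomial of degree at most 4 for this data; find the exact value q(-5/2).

-199/4

Evaluate each Lagrange basis at s = -5/2:
L_0(-5/2) = (1/2)·(-1/2)·(-9/2)·(-11/2)/[(-2)·(-3)·(-7)·(-8)] = -33/1792
L_1(-5/2) = (5/2)·(-1/2)·(-9/2)·(-11/2)/[(2)·(-1)·(-5)·(-6)] = 33/64
L_2(-5/2) = (5/2)·(1/2)·(-9/2)·(-11/2)/[(3)·(1)·(-4)·(-5)] = 33/64
L_3(-5/2) = (5/2)·(1/2)·(-1/2)·(-11/2)/[(7)·(5)·(4)·(-1)] = -11/448
L_4(-5/2) = (5/2)·(1/2)·(-1/2)·(-9/2)/[(8)·(6)·(5)·(1)] = 3/256
Sum: (-1086)·(-33/1792) + (-118)·(33/64) + (-15)·(33/64) + (-43)·(-11/448) + (-190)·(3/256) = -199/4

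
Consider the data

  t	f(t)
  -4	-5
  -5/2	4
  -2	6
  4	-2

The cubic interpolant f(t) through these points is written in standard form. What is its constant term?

737/78

Build the Lagrange basis polynomials:
L_0(t) = (t + 5/2)(t + 2)(t - 4) / [-24] = -(1/24)t^3 - (1/48)t^2 + (13/24)t + 5/6
L_1(t) = (t + 4)(t + 2)(t - 4) / [39/8] = (8/39)t^3 + (16/39)t^2 - (128/39)t - 256/39
L_2(t) = (t + 4)(t + 5/2)(t - 4) / [-6] = -(1/6)t^3 - (5/12)t^2 + (8/3)t + 20/3
L_3(t) = (t + 4)(t + 5/2)(t + 2) / [312] = (1/312)t^3 + (17/624)t^2 + (23/312)t + 5/78
f(t) = (-5)·L_0 + 4·L_1 + 6·L_2 + (-2)·L_3
Only the constant term is needed; take it from each L_i and combine:
(-5)·(5/6) + 4·(-256/39) + 6·(20/3) + (-2)·(5/78) = 737/78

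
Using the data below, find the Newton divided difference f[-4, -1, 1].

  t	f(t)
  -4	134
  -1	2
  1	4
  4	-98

9

f[-4,-1] = (2 - 134) / (-1 - (-4)) = -44
f[-1,1] = (4 - 2) / (1 - (-1)) = 1
f[-4,-1,1] = (1 - (-44)) / (1 - (-4)) = 9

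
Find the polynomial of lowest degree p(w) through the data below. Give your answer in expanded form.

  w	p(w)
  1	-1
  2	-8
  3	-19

Build the Lagrange basis polynomials:
L_0(w) = (w - 2)(w - 3) / [2] = (1/2)w^2 - (5/2)w + 3
L_1(w) = (w - 1)(w - 3) / [-1] = -w^2 + 4w - 3
L_2(w) = (w - 1)(w - 2) / [2] = (1/2)w^2 - (3/2)w + 1
p(w) = (-1)·L_0 + (-8)·L_1 + (-19)·L_2
  (-1)·L_0(w) = -(1/2)w^2 + (5/2)w - 3
  (-8)·L_1(w) = 8w^2 - 32w + 24
  (-19)·L_2(w) = -(19/2)w^2 + (57/2)w - 19
Adding term by term: -2w^2 - w + 2

p(w) = -2w^2 - w + 2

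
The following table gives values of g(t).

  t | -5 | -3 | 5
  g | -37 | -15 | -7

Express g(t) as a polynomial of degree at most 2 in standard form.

g(t) = -t^2 + 3t + 3

Newton's divided differences:
g[-5,-3] = (-15 - (-37)) / (-3 - (-5)) = 11
g[-3,5] = (-7 - (-15)) / (5 - (-3)) = 1
g[-5,-3,5] = (1 - 11) / (5 - (-5)) = -1
g(t) = -37 + 11·(t + 5) + (-1)·(t + 5)(t + 3)
Expanding: g(t) = -t^2 + 3t + 3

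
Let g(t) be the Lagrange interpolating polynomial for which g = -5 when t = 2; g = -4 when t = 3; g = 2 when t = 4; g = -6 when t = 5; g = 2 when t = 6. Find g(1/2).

Evaluate each Lagrange basis at t = 1/2:
L_0(1/2) = (-5/2)·(-7/2)·(-9/2)·(-11/2)/[(-1)·(-2)·(-3)·(-4)] = 1155/128
L_1(1/2) = (-3/2)·(-7/2)·(-9/2)·(-11/2)/[(1)·(-1)·(-2)·(-3)] = -693/32
L_2(1/2) = (-3/2)·(-5/2)·(-9/2)·(-11/2)/[(2)·(1)·(-1)·(-2)] = 1485/64
L_3(1/2) = (-3/2)·(-5/2)·(-7/2)·(-11/2)/[(3)·(2)·(1)·(-1)] = -385/32
L_4(1/2) = (-3/2)·(-5/2)·(-7/2)·(-9/2)/[(4)·(3)·(2)·(1)] = 315/128
Sum: (-5)·(1155/128) + (-4)·(-693/32) + 2·(1485/64) + (-6)·(-385/32) + 2·(315/128) = 21123/128

21123/128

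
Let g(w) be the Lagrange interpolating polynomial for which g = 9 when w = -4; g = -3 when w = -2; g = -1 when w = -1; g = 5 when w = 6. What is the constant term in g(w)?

Build the Lagrange basis polynomials:
L_0(w) = (w + 2)(w + 1)(w - 6) / [-60] = -(1/60)w^3 + (1/20)w^2 + (4/15)w + 1/5
L_1(w) = (w + 4)(w + 1)(w - 6) / [16] = (1/16)w^3 - (1/16)w^2 - (13/8)w - 3/2
L_2(w) = (w + 4)(w + 2)(w - 6) / [-21] = -(1/21)w^3 + (4/3)w + 16/7
L_3(w) = (w + 4)(w + 2)(w + 1) / [560] = (1/560)w^3 + (1/80)w^2 + (1/40)w + 1/70
g(w) = 9·L_0 + (-3)·L_1 + (-1)·L_2 + 5·L_3
Only the constant term is needed; take it from each L_i and combine:
9·(1/5) + (-3)·(-3/2) + (-1)·(16/7) + 5·(1/70) = 143/35

143/35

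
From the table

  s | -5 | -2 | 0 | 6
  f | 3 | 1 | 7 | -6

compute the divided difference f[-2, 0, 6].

-31/48

f[-2,0] = (7 - 1) / (0 - (-2)) = 3
f[0,6] = (-6 - 7) / (6 - 0) = -13/6
f[-2,0,6] = (-13/6 - 3) / (6 - (-2)) = -31/48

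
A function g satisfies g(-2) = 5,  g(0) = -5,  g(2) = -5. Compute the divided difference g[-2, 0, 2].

5/4

g[-2,0] = (-5 - 5) / (0 - (-2)) = -5
g[0,2] = (-5 - (-5)) / (2 - 0) = 0
g[-2,0,2] = (0 - (-5)) / (2 - (-2)) = 5/4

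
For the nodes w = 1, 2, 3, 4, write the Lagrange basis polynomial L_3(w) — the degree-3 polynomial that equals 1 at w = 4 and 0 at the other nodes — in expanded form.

L_3(w) = (w - 1)(w - 2)(w - 3) / [(3)·(2)·(1)]
       = (w^3 - 6w^2 + 11w - 6) / (6)

L_3(w) = (1/6)w^3 - w^2 + (11/6)w - 1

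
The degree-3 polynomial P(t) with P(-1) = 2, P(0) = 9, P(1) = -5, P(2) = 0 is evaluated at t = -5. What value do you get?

-1036

Using Newton's divided-difference form:
P[-1,0] = (9 - 2) / (0 - (-1)) = 7
P[0,1] = (-5 - 9) / (1 - 0) = -14
P[1,2] = (0 - (-5)) / (2 - 1) = 5
P[-1,0,1] = (-14 - 7) / (1 - (-1)) = -21/2
P[0,1,2] = (5 - (-14)) / (2 - 0) = 19/2
P[-1,0,1,2] = (19/2 - (-21/2)) / (2 - (-1)) = 20/3
P(-5) = 2 + 7·(-4) + (-21/2)·(-4)·(-5) + (20/3)·(-4)·(-5)·(-6) = -1036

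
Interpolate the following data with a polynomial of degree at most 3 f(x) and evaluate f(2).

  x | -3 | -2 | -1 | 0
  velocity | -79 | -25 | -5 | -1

Using Newton's divided-difference form:
f[-3,-2] = (-25 - (-79)) / (-2 - (-3)) = 54
f[-2,-1] = (-5 - (-25)) / (-1 - (-2)) = 20
f[-1,0] = (-1 - (-5)) / (0 - (-1)) = 4
f[-3,-2,-1] = (20 - 54) / (-1 - (-3)) = -17
f[-2,-1,0] = (4 - 20) / (0 - (-2)) = -8
f[-3,-2,-1,0] = (-8 - (-17)) / (0 - (-3)) = 3
f(2) = -79 + 54·(5) + (-17)·(5)·(4) + 3·(5)·(4)·(3) = 31

31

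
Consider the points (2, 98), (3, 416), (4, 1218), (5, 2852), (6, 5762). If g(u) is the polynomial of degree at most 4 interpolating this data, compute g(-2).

66

Evaluate each Lagrange basis at u = -2:
L_0(-2) = (-5)·(-6)·(-7)·(-8)/[(-1)·(-2)·(-3)·(-4)] = 70
L_1(-2) = (-4)·(-6)·(-7)·(-8)/[(1)·(-1)·(-2)·(-3)] = -224
L_2(-2) = (-4)·(-5)·(-7)·(-8)/[(2)·(1)·(-1)·(-2)] = 280
L_3(-2) = (-4)·(-5)·(-6)·(-8)/[(3)·(2)·(1)·(-1)] = -160
L_4(-2) = (-4)·(-5)·(-6)·(-7)/[(4)·(3)·(2)·(1)] = 35
Sum: 98·(70) + 416·(-224) + 1218·(280) + 2852·(-160) + 5762·(35) = 66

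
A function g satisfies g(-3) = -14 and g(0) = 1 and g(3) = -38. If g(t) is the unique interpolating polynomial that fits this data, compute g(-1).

2

Evaluate each Lagrange basis at t = -1:
L_0(-1) = (-1)·(-4)/[(-3)·(-6)] = 2/9
L_1(-1) = (2)·(-4)/[(3)·(-3)] = 8/9
L_2(-1) = (2)·(-1)/[(6)·(3)] = -1/9
Sum: (-14)·(2/9) + 1·(8/9) + (-38)·(-1/9) = 2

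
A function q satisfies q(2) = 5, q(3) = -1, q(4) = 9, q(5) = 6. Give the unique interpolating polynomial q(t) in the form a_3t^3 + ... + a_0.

q(t) = -(29/6)t^3 + (103/2)t^2 - (515/3)t + 181

Newton's divided differences:
q[2,3] = (-1 - 5) / (3 - 2) = -6
q[3,4] = (9 - (-1)) / (4 - 3) = 10
q[4,5] = (6 - 9) / (5 - 4) = -3
q[2,3,4] = (10 - (-6)) / (4 - 2) = 8
q[3,4,5] = (-3 - 10) / (5 - 3) = -13/2
q[2,3,4,5] = (-13/2 - 8) / (5 - 2) = -29/6
q(t) = 5 + (-6)·(t - 2) + 8·(t - 2)(t - 3) + (-29/6)·(t - 2)(t - 3)(t - 4)
Expanding: q(t) = -(29/6)t^3 + (103/2)t^2 - (515/3)t + 181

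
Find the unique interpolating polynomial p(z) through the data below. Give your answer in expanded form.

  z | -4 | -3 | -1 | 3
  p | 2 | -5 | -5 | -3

L_0(z) = (z + 3)(z + 1)(z - 3) / [-21] = -(1/21)z^3 - (1/21)z^2 + (3/7)z + 3/7
L_1(z) = (z + 4)(z + 1)(z - 3) / [12] = (1/12)z^3 + (1/6)z^2 - (11/12)z - 1
L_2(z) = (z + 4)(z + 3)(z - 3) / [-24] = -(1/24)z^3 - (1/6)z^2 + (3/8)z + 3/2
L_3(z) = (z + 4)(z + 3)(z + 1) / [168] = (1/168)z^3 + (1/21)z^2 + (19/168)z + 1/14
p(z) = 2·L_0 + (-5)·L_1 + (-5)·L_2 + (-3)·L_3
  2·L_0(z) = -(2/21)z^3 - (2/21)z^2 + (6/7)z + 6/7
  (-5)·L_1(z) = -(5/12)z^3 - (5/6)z^2 + (55/12)z + 5
  (-5)·L_2(z) = (5/24)z^3 + (5/6)z^2 - (15/8)z - 15/2
  (-3)·L_3(z) = -(1/56)z^3 - (1/7)z^2 - (19/56)z - 3/14
Adding term by term: -(9/28)z^3 - (5/21)z^2 + (271/84)z - 13/7

p(z) = -(9/28)z^3 - (5/21)z^2 + (271/84)z - 13/7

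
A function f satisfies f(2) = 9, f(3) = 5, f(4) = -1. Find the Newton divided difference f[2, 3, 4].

-1

f[2,3] = (5 - 9) / (3 - 2) = -4
f[3,4] = (-1 - 5) / (4 - 3) = -6
f[2,3,4] = (-6 - (-4)) / (4 - 2) = -1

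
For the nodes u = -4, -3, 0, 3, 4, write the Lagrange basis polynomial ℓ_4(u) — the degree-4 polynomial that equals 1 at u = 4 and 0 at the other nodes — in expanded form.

ℓ_4(u) = (u + 4)(u + 3)u(u - 3) / [(8)·(7)·(4)·(1)]
       = (u^4 + 4u^3 - 9u^2 - 36u) / (224)

ℓ_4(u) = (1/224)u^4 + (1/56)u^3 - (9/224)u^2 - (9/56)u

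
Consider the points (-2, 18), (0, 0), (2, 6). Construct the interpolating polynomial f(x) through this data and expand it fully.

f(x) = 3x^2 - 3x

L_0(x) = x(x - 2) / [8] = (1/8)x^2 - (1/4)x
L_1(x) = (x + 2)(x - 2) / [-4] = -(1/4)x^2 + 1
L_2(x) = (x + 2)x / [8] = (1/8)x^2 + (1/4)x
f(x) = 18·L_0 + 0·L_1 + 6·L_2
  18·L_0(x) = (9/4)x^2 - (9/2)x
  0·L_1(x) = 0
  6·L_2(x) = (3/4)x^2 + (3/2)x
Adding term by term: 3x^2 - 3x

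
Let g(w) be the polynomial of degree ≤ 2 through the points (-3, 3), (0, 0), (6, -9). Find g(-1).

Evaluate each Lagrange basis at w = -1:
L_0(-1) = (-1)·(-7)/[(-3)·(-9)] = 7/27
L_1(-1) = (2)·(-7)/[(3)·(-6)] = 7/9
L_2(-1) = (2)·(-1)/[(9)·(6)] = -1/27
Sum: 3·(7/27) + 0 + (-9)·(-1/27) = 10/9

10/9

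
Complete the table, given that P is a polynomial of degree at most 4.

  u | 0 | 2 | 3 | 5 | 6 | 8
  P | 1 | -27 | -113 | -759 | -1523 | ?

The 5 known values determine P uniquely (degree ≤ 4).
Evaluate each Lagrange basis at u = 8:
L_0(8) = (6)·(5)·(3)·(2)/[(-2)·(-3)·(-5)·(-6)] = 1
L_1(8) = (8)·(5)·(3)·(2)/[(2)·(-1)·(-3)·(-4)] = -10
L_2(8) = (8)·(6)·(3)·(2)/[(3)·(1)·(-2)·(-3)] = 16
L_3(8) = (8)·(6)·(5)·(2)/[(5)·(3)·(2)·(-1)] = -16
L_4(8) = (8)·(6)·(5)·(3)/[(6)·(4)·(3)·(1)] = 10
Sum: 1·(1) + (-27)·(-10) + (-113)·(16) + (-759)·(-16) + (-1523)·(10) = -4623

-4623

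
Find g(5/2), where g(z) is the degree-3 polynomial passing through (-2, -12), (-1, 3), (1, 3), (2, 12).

Using Newton's divided-difference form:
g[-2,-1] = (3 - (-12)) / (-1 - (-2)) = 15
g[-1,1] = (3 - 3) / (1 - (-1)) = 0
g[1,2] = (12 - 3) / (2 - 1) = 9
g[-2,-1,1] = (0 - 15) / (1 - (-2)) = -5
g[-1,1,2] = (9 - 0) / (2 - (-1)) = 3
g[-2,-1,1,2] = (3 - (-5)) / (2 - (-2)) = 2
g(5/2) = -12 + 15·(9/2) + (-5)·(9/2)·(7/2) + 2·(9/2)·(7/2)·(3/2) = 24

24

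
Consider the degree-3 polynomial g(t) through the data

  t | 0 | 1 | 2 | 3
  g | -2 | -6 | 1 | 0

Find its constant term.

Build the Lagrange basis polynomials:
L_0(t) = (t - 1)(t - 2)(t - 3) / [-6] = -(1/6)t^3 + t^2 - (11/6)t + 1
L_1(t) = t(t - 2)(t - 3) / [2] = (1/2)t^3 - (5/2)t^2 + 3t
L_2(t) = t(t - 1)(t - 3) / [-2] = -(1/2)t^3 + 2t^2 - (3/2)t
L_3(t) = t(t - 1)(t - 2) / [6] = (1/6)t^3 - (1/2)t^2 + (1/3)t
g(t) = (-2)·L_0 + (-6)·L_1 + 1·L_2 + 0·L_3
Only the constant term is needed; take it from each L_i and combine:
(-2)·(1) + (-6)·(0) + 1·(0) + 0·(0) = -2

-2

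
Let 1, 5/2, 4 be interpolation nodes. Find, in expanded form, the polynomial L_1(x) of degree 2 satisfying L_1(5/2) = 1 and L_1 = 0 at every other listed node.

L_1(x) = (x - 1)(x - 4) / [(3/2)·(-3/2)]
       = (x^2 - 5x + 4) / (-9/4)

L_1(x) = -(4/9)x^2 + (20/9)x - 16/9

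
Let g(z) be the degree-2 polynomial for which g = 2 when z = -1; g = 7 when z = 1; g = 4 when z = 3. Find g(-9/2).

-26

Evaluate each Lagrange basis at z = -9/2:
L_0(-9/2) = (-11/2)·(-15/2)/[(-2)·(-4)] = 165/32
L_1(-9/2) = (-7/2)·(-15/2)/[(2)·(-2)] = -105/16
L_2(-9/2) = (-7/2)·(-11/2)/[(4)·(2)] = 77/32
Sum: 2·(165/32) + 7·(-105/16) + 4·(77/32) = -26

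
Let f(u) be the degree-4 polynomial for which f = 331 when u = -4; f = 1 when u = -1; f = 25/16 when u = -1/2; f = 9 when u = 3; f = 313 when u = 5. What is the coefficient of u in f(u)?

2

Build the Lagrange basis polynomials:
L_0(u) = (u + 1)(u + 1/2)(u - 3)(u - 5) / [1323/2] = (2/1323)u^4 - (13/1323)u^3 + (1/189)u^2 + (37/1323)u + 5/441
L_1(u) = (u + 4)(u + 1/2)(u - 3)(u - 5) / [-36] = -(1/36)u^4 + (7/72)u^3 + (19/36)u^2 - (103/72)u - 5/6
L_2(u) = (u + 4)(u + 1)(u - 3)(u - 5) / [539/16] = (16/539)u^4 - (48/539)u^3 - (48/77)u^2 + (688/539)u + 960/539
L_3(u) = (u + 4)(u + 1)(u + 1/2)(u - 5) / [-196] = -(1/196)u^4 - (1/392)u^3 + (3/28)u^2 + (61/392)u + 5/98
L_4(u) = (u + 4)(u + 1)(u + 1/2)(u - 3) / [594] = (1/594)u^4 + (5/1188)u^3 - (5/297)u^2 - (35/1188)u - 1/99
f(u) = 331·L_0 + 1·L_1 + (25/16)·L_2 + 9·L_3 + 313·L_4
Only the coefficient of u is needed; take it from each L_i and combine:
331·(37/1323) + 1·(-103/72) + (25/16)·(688/539) + 9·(61/392) + 313·(-35/1188) = 2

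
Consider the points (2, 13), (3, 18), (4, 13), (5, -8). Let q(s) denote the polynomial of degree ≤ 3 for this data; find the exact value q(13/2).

Using Newton's divided-difference form:
q[2,3] = (18 - 13) / (3 - 2) = 5
q[3,4] = (13 - 18) / (4 - 3) = -5
q[4,5] = (-8 - 13) / (5 - 4) = -21
q[2,3,4] = (-5 - 5) / (4 - 2) = -5
q[3,4,5] = (-21 - (-5)) / (5 - 3) = -8
q[2,3,4,5] = (-8 - (-5)) / (5 - 2) = -1
q(13/2) = 13 + 5·(9/2) + (-5)·(9/2)·(7/2) + (-1)·(9/2)·(7/2)·(5/2) = -661/8

-661/8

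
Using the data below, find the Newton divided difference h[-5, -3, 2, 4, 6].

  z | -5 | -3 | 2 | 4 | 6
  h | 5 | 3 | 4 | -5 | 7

1159/27720

h[-5,-3] = (3 - 5) / (-3 - (-5)) = -1
h[-3,2] = (4 - 3) / (2 - (-3)) = 1/5
h[2,4] = (-5 - 4) / (4 - 2) = -9/2
h[4,6] = (7 - (-5)) / (6 - 4) = 6
h[-5,-3,2] = (1/5 - (-1)) / (2 - (-5)) = 6/35
h[-3,2,4] = (-9/2 - 1/5) / (4 - (-3)) = -47/70
h[2,4,6] = (6 - (-9/2)) / (6 - 2) = 21/8
h[-5,-3,2,4] = (-47/70 - 6/35) / (4 - (-5)) = -59/630
h[-3,2,4,6] = (21/8 - (-47/70)) / (6 - (-3)) = 923/2520
h[-5,-3,2,4,6] = (923/2520 - (-59/630)) / (6 - (-5)) = 1159/27720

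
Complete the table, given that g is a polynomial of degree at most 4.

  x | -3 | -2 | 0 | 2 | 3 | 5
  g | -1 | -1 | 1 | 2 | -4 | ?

-157/3

The 5 known values determine g uniquely (degree ≤ 4).
Evaluate each Lagrange basis at x = 5:
L_0(5) = (7)·(5)·(3)·(2)/[(-1)·(-3)·(-5)·(-6)] = 7/3
L_1(5) = (8)·(5)·(3)·(2)/[(1)·(-2)·(-4)·(-5)] = -6
L_2(5) = (8)·(7)·(3)·(2)/[(3)·(2)·(-2)·(-3)] = 28/3
L_3(5) = (8)·(7)·(5)·(2)/[(5)·(4)·(2)·(-1)] = -14
L_4(5) = (8)·(7)·(5)·(3)/[(6)·(5)·(3)·(1)] = 28/3
Sum: (-1)·(7/3) + (-1)·(-6) + 1·(28/3) + 2·(-14) + (-4)·(28/3) = -157/3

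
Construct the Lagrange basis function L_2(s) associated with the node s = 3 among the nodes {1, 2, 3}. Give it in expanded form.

L_2(s) = (1/2)s^2 - (3/2)s + 1

L_2(s) = (s - 1)(s - 2) / [(2)·(1)]
       = (s^2 - 3s + 2) / (2)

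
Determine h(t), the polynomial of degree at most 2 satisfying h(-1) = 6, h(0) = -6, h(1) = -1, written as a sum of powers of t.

h(t) = (17/2)t^2 - (7/2)t - 6

Newton's divided differences:
h[-1,0] = (-6 - 6) / (0 - (-1)) = -12
h[0,1] = (-1 - (-6)) / (1 - 0) = 5
h[-1,0,1] = (5 - (-12)) / (1 - (-1)) = 17/2
h(t) = 6 + (-12)·(t + 1) + (17/2)·(t + 1)t
Expanding: h(t) = (17/2)t^2 - (7/2)t - 6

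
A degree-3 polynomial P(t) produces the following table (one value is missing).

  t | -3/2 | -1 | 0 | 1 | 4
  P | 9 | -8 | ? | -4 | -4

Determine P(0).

-180/11

The 4 known values determine P uniquely (degree ≤ 3).
Evaluate each Lagrange basis at t = 0:
L_0(0) = (1)·(-1)·(-4)/[(-1/2)·(-5/2)·(-11/2)] = -32/55
L_1(0) = (3/2)·(-1)·(-4)/[(1/2)·(-2)·(-5)] = 6/5
L_2(0) = (3/2)·(1)·(-4)/[(5/2)·(2)·(-3)] = 2/5
L_3(0) = (3/2)·(1)·(-1)/[(11/2)·(5)·(3)] = -1/55
Sum: 9·(-32/55) + (-8)·(6/5) + (-4)·(2/5) + (-4)·(-1/55) = -180/11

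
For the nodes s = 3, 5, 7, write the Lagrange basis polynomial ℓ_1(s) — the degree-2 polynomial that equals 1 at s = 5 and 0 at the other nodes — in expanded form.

ℓ_1(s) = (s - 3)(s - 7) / [(2)·(-2)]
       = (s^2 - 10s + 21) / (-4)

ℓ_1(s) = -(1/4)s^2 + (5/2)s - 21/4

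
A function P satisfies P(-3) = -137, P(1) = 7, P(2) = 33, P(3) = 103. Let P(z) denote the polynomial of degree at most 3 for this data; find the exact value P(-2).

-47

Evaluate each Lagrange basis at z = -2:
L_0(-2) = (-3)·(-4)·(-5)/[(-4)·(-5)·(-6)] = 1/2
L_1(-2) = (1)·(-4)·(-5)/[(4)·(-1)·(-2)] = 5/2
L_2(-2) = (1)·(-3)·(-5)/[(5)·(1)·(-1)] = -3
L_3(-2) = (1)·(-3)·(-4)/[(6)·(2)·(1)] = 1
Sum: (-137)·(1/2) + 7·(5/2) + 33·(-3) + 103·(1) = -47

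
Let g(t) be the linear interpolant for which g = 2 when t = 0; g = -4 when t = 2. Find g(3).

Evaluate each Lagrange basis at t = 3:
L_0(3) = (1)/[(-2)] = -1/2
L_1(3) = (3)/[(2)] = 3/2
Sum: 2·(-1/2) + (-4)·(3/2) = -7

-7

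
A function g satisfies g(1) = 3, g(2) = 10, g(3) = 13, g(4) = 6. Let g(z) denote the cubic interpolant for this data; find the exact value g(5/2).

99/8

Evaluate each Lagrange basis at z = 5/2:
L_0(5/2) = (1/2)·(-1/2)·(-3/2)/[(-1)·(-2)·(-3)] = -1/16
L_1(5/2) = (3/2)·(-1/2)·(-3/2)/[(1)·(-1)·(-2)] = 9/16
L_2(5/2) = (3/2)·(1/2)·(-3/2)/[(2)·(1)·(-1)] = 9/16
L_3(5/2) = (3/2)·(1/2)·(-1/2)/[(3)·(2)·(1)] = -1/16
Sum: 3·(-1/16) + 10·(9/16) + 13·(9/16) + 6·(-1/16) = 99/8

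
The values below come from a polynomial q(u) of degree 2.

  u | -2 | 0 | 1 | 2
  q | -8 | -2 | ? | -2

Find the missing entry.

The 3 known values determine q uniquely (degree ≤ 2).
Evaluate each Lagrange basis at u = 1:
L_0(1) = (1)·(-1)/[(-2)·(-4)] = -1/8
L_1(1) = (3)·(-1)/[(2)·(-2)] = 3/4
L_2(1) = (3)·(1)/[(4)·(2)] = 3/8
Sum: (-8)·(-1/8) + (-2)·(3/4) + (-2)·(3/8) = -5/4

-5/4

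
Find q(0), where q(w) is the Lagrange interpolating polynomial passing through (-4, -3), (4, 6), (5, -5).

415/18

Evaluate each Lagrange basis at w = 0:
L_0(0) = (-4)·(-5)/[(-8)·(-9)] = 5/18
L_1(0) = (4)·(-5)/[(8)·(-1)] = 5/2
L_2(0) = (4)·(-4)/[(9)·(1)] = -16/9
Sum: (-3)·(5/18) + 6·(5/2) + (-5)·(-16/9) = 415/18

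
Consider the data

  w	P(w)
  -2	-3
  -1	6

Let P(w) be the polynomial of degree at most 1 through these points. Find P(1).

24

Evaluate each Lagrange basis at w = 1:
L_0(1) = (2)/[(-1)] = -2
L_1(1) = (3)/[(1)] = 3
Sum: (-3)·(-2) + 6·(3) = 24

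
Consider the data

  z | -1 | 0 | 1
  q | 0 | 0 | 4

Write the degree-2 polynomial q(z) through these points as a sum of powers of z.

Build the Lagrange basis polynomials:
L_0(z) = z(z - 1) / [2] = (1/2)z^2 - (1/2)z
L_1(z) = (z + 1)(z - 1) / [-1] = -z^2 + 1
L_2(z) = (z + 1)z / [2] = (1/2)z^2 + (1/2)z
q(z) = 0·L_0 + 0·L_1 + 4·L_2
  0·L_0(z) = 0
  0·L_1(z) = 0
  4·L_2(z) = 2z^2 + 2z
Adding term by term: 2z^2 + 2z

q(z) = 2z^2 + 2z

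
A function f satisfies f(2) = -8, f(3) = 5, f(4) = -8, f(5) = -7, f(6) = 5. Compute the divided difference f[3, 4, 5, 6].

-1/2

f[3,4] = (-8 - 5) / (4 - 3) = -13
f[4,5] = (-7 - (-8)) / (5 - 4) = 1
f[5,6] = (5 - (-7)) / (6 - 5) = 12
f[3,4,5] = (1 - (-13)) / (5 - 3) = 7
f[4,5,6] = (12 - 1) / (6 - 4) = 11/2
f[3,4,5,6] = (11/2 - 7) / (6 - 3) = -1/2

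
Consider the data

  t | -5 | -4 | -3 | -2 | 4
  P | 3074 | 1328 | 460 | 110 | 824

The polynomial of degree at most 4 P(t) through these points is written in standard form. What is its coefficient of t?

1

Build the Lagrange basis polynomials:
L_0(t) = (t + 4)(t + 3)(t + 2)(t - 4) / [54] = (1/54)t^4 + (5/54)t^3 - (5/27)t^2 - (40/27)t - 16/9
L_1(t) = (t + 5)(t + 3)(t + 2)(t - 4) / [-16] = -(1/16)t^4 - (3/8)t^3 + (9/16)t^2 + (47/8)t + 15/2
L_2(t) = (t + 5)(t + 4)(t + 2)(t - 4) / [14] = (1/14)t^4 + (1/2)t^3 - (3/7)t^2 - 8t - 80/7
L_3(t) = (t + 5)(t + 4)(t + 3)(t - 4) / [-36] = -(1/36)t^4 - (2/9)t^3 + (1/36)t^2 + (32/9)t + 20/3
L_4(t) = (t + 5)(t + 4)(t + 3)(t + 2) / [3024] = (1/3024)t^4 + (1/216)t^3 + (71/3024)t^2 + (11/216)t + 5/126
P(t) = 3074·L_0 + 1328·L_1 + 460·L_2 + 110·L_3 + 824·L_4
Only the coefficient of t is needed; take it from each L_i and combine:
3074·(-40/27) + 1328·(47/8) + 460·(-8) + 110·(32/9) + 824·(11/216) = 1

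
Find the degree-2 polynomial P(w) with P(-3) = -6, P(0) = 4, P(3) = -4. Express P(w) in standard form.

P(w) = -w^2 + (1/3)w + 4

L_0(w) = w(w - 3) / [18] = (1/18)w^2 - (1/6)w
L_1(w) = (w + 3)(w - 3) / [-9] = -(1/9)w^2 + 1
L_2(w) = (w + 3)w / [18] = (1/18)w^2 + (1/6)w
P(w) = (-6)·L_0 + 4·L_1 + (-4)·L_2
  (-6)·L_0(w) = -(1/3)w^2 + w
  4·L_1(w) = -(4/9)w^2 + 4
  (-4)·L_2(w) = -(2/9)w^2 - (2/3)w
Adding term by term: -w^2 + (1/3)w + 4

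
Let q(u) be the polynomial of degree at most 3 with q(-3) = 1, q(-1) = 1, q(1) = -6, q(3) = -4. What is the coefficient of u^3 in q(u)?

The leading coefficient equals the top divided difference q[-3,-1,1,3].
q[-3,-1] = (1 - 1) / (-1 - (-3)) = 0
q[-1,1] = (-6 - 1) / (1 - (-1)) = -7/2
q[1,3] = (-4 - (-6)) / (3 - 1) = 1
q[-3,-1,1] = (-7/2 - 0) / (1 - (-3)) = -7/8
q[-1,1,3] = (1 - (-7/2)) / (3 - (-1)) = 9/8
q[-3,-1,1,3] = (9/8 - (-7/8)) / (3 - (-3)) = 1/3

1/3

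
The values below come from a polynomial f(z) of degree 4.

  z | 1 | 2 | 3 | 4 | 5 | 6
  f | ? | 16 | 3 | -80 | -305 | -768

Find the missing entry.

7

The 5 known values determine f uniquely (degree ≤ 4).
Evaluate each Lagrange basis at z = 1:
L_0(1) = (-2)·(-3)·(-4)·(-5)/[(-1)·(-2)·(-3)·(-4)] = 5
L_1(1) = (-1)·(-3)·(-4)·(-5)/[(1)·(-1)·(-2)·(-3)] = -10
L_2(1) = (-1)·(-2)·(-4)·(-5)/[(2)·(1)·(-1)·(-2)] = 10
L_3(1) = (-1)·(-2)·(-3)·(-5)/[(3)·(2)·(1)·(-1)] = -5
L_4(1) = (-1)·(-2)·(-3)·(-4)/[(4)·(3)·(2)·(1)] = 1
Sum: 16·(5) + 3·(-10) + (-80)·(10) + (-305)·(-5) + (-768)·(1) = 7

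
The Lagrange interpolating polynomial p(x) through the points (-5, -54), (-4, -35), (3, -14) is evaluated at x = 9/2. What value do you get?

-35

L_0(9/2) = (17/2)·(3/2)/[(-1)·(-8)] = 51/32
L_1(9/2) = (19/2)·(3/2)/[(1)·(-7)] = -57/28
L_2(9/2) = (19/2)·(17/2)/[(8)·(7)] = 323/224
Sum: (-54)·(51/32) + (-35)·(-57/28) + (-14)·(323/224) = -35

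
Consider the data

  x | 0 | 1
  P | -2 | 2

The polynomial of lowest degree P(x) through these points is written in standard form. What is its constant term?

-2

Build the Lagrange basis polynomials:
L_0(x) = (x - 1) / [-1] = -x + 1
L_1(x) = x / [1] = x
P(x) = (-2)·L_0 + 2·L_1
Only the constant term is needed; take it from each L_i and combine:
(-2)·(1) + 2·(0) = -2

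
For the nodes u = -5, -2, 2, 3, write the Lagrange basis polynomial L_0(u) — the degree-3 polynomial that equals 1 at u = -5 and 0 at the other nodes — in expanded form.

L_0(u) = -(1/168)u^3 + (1/56)u^2 + (1/42)u - 1/14

L_0(u) = (u + 2)(u - 2)(u - 3) / [(-3)·(-7)·(-8)]
       = (u^3 - 3u^2 - 4u + 12) / (-168)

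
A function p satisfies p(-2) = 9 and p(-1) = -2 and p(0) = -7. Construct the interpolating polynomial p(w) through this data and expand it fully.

p(w) = 3w^2 - 2w - 7

Newton's divided differences:
p[-2,-1] = (-2 - 9) / (-1 - (-2)) = -11
p[-1,0] = (-7 - (-2)) / (0 - (-1)) = -5
p[-2,-1,0] = (-5 - (-11)) / (0 - (-2)) = 3
p(w) = 9 + (-11)·(w + 2) + 3·(w + 2)(w + 1)
Expanding: p(w) = 3w^2 - 2w - 7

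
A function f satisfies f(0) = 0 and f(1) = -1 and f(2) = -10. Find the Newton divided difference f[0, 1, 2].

f[0,1] = (-1 - 0) / (1 - 0) = -1
f[1,2] = (-10 - (-1)) / (2 - 1) = -9
f[0,1,2] = (-9 - (-1)) / (2 - 0) = -4

-4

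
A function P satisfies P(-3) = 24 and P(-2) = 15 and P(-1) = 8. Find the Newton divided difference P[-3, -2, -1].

1

P[-3,-2] = (15 - 24) / (-2 - (-3)) = -9
P[-2,-1] = (8 - 15) / (-1 - (-2)) = -7
P[-3,-2,-1] = (-7 - (-9)) / (-1 - (-3)) = 1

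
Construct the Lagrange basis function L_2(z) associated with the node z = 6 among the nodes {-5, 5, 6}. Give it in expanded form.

L_2(z) = (z + 5)(z - 5) / [(11)·(1)]
       = (z^2 - 25) / (11)

L_2(z) = (1/11)z^2 - 25/11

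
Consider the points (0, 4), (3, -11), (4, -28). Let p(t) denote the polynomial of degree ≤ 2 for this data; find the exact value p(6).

-80

Using Newton's divided-difference form:
p[0,3] = (-11 - 4) / (3 - 0) = -5
p[3,4] = (-28 - (-11)) / (4 - 3) = -17
p[0,3,4] = (-17 - (-5)) / (4 - 0) = -3
p(6) = 4 + (-5)·(6) + (-3)·(6)·(3) = -80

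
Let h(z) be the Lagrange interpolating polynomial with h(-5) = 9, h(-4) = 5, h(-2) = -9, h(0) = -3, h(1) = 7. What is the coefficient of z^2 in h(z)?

L_0(z) = (z + 4)(z + 2)z(z - 1) / [90] = (1/90)z^4 + (1/18)z^3 + (1/45)z^2 - (4/45)z
L_1(z) = (z + 5)(z + 2)z(z - 1) / [-40] = -(1/40)z^4 - (3/20)z^3 - (3/40)z^2 + (1/4)z
L_2(z) = (z + 5)(z + 4)z(z - 1) / [36] = (1/36)z^4 + (2/9)z^3 + (11/36)z^2 - (5/9)z
L_3(z) = (z + 5)(z + 4)(z + 2)(z - 1) / [-40] = -(1/40)z^4 - (1/4)z^3 - (27/40)z^2 - (1/20)z + 1
L_4(z) = (z + 5)(z + 4)(z + 2)z / [90] = (1/90)z^4 + (11/90)z^3 + (19/45)z^2 + (4/9)z
h(z) = 9·L_0 + 5·L_1 + (-9)·L_2 + (-3)·L_3 + 7·L_4
Only the coefficient of z^2 is needed; take it from each L_i and combine:
9·(1/45) + 5·(-3/40) + (-9)·(11/36) + (-3)·(-27/40) + 7·(19/45) = 37/18

37/18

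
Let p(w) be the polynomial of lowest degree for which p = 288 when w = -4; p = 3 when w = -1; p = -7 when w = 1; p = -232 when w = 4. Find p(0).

-4

Evaluate each Lagrange basis at w = 0:
L_0(0) = (1)·(-1)·(-4)/[(-3)·(-5)·(-8)] = -1/30
L_1(0) = (4)·(-1)·(-4)/[(3)·(-2)·(-5)] = 8/15
L_2(0) = (4)·(1)·(-4)/[(5)·(2)·(-3)] = 8/15
L_3(0) = (4)·(1)·(-1)/[(8)·(5)·(3)] = -1/30
Sum: 288·(-1/30) + 3·(8/15) + (-7)·(8/15) + (-232)·(-1/30) = -4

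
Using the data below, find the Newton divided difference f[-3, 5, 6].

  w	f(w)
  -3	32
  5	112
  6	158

4

f[-3,5] = (112 - 32) / (5 - (-3)) = 10
f[5,6] = (158 - 112) / (6 - 5) = 46
f[-3,5,6] = (46 - 10) / (6 - (-3)) = 4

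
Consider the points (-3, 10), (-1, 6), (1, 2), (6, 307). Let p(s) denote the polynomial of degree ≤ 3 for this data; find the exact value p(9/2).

L_0(9/2) = (11/2)·(7/2)·(-3/2)/[(-2)·(-4)·(-9)] = 77/192
L_1(9/2) = (15/2)·(7/2)·(-3/2)/[(2)·(-2)·(-7)] = -45/32
L_2(9/2) = (15/2)·(11/2)·(-3/2)/[(4)·(2)·(-5)] = 99/64
L_3(9/2) = (15/2)·(11/2)·(7/2)/[(9)·(7)·(5)] = 11/24
Sum: 10·(77/192) + 6·(-45/32) + 2·(99/64) + 307·(11/24) = 1115/8

1115/8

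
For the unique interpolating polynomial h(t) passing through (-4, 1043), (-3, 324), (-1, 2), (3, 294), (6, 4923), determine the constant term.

3

Build the Lagrange basis polynomials:
L_0(t) = (t + 3)(t + 1)(t - 3)(t - 6) / [210] = (1/210)t^4 - (1/42)t^3 - (1/14)t^2 + (3/14)t + 9/35
L_1(t) = (t + 4)(t + 1)(t - 3)(t - 6) / [-108] = -(1/108)t^4 + (1/27)t^3 + (23/108)t^2 - (1/2)t - 2/3
L_2(t) = (t + 4)(t + 3)(t - 3)(t - 6) / [168] = (1/168)t^4 - (1/84)t^3 - (11/56)t^2 + (3/28)t + 9/7
L_3(t) = (t + 4)(t + 3)(t + 1)(t - 6) / [-504] = -(1/504)t^4 - (1/252)t^3 + (29/504)t^2 + (17/84)t + 1/7
L_4(t) = (t + 4)(t + 3)(t + 1)(t - 3) / [1890] = (1/1890)t^4 + (1/378)t^3 - (1/378)t^2 - (1/42)t - 2/105
h(t) = 1043·L_0 + 324·L_1 + 2·L_2 + 294·L_3 + 4923·L_4
Only the constant term is needed; take it from each L_i and combine:
1043·(9/35) + 324·(-2/3) + 2·(9/7) + 294·(1/7) + 4923·(-2/105) = 3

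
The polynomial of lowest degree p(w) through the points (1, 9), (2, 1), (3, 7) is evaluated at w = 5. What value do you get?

L_0(5) = (3)·(2)/[(-1)·(-2)] = 3
L_1(5) = (4)·(2)/[(1)·(-1)] = -8
L_2(5) = (4)·(3)/[(2)·(1)] = 6
Sum: 9·(3) + 1·(-8) + 7·(6) = 61

61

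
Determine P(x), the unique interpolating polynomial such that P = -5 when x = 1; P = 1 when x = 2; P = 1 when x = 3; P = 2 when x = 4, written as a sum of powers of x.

P(x) = (7/6)x^3 - 10x^2 + (167/6)x - 24

Newton's divided differences:
P[1,2] = (1 - (-5)) / (2 - 1) = 6
P[2,3] = (1 - 1) / (3 - 2) = 0
P[3,4] = (2 - 1) / (4 - 3) = 1
P[1,2,3] = (0 - 6) / (3 - 1) = -3
P[2,3,4] = (1 - 0) / (4 - 2) = 1/2
P[1,2,3,4] = (1/2 - (-3)) / (4 - 1) = 7/6
P(x) = -5 + 6·(x - 1) + (-3)·(x - 1)(x - 2) + (7/6)·(x - 1)(x - 2)(x - 3)
Expanding: P(x) = (7/6)x^3 - 10x^2 + (167/6)x - 24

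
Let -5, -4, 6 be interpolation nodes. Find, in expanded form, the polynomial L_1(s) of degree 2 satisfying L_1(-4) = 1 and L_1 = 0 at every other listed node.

L_1(s) = (s + 5)(s - 6) / [(1)·(-10)]
       = (s^2 - s - 30) / (-10)

L_1(s) = -(1/10)s^2 + (1/10)s + 3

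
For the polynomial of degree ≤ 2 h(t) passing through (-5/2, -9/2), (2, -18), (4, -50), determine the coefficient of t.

-4

L_0(t) = (t - 2)(t - 4) / [117/4] = (4/117)t^2 - (8/39)t + 32/117
L_1(t) = (t + 5/2)(t - 4) / [-9] = -(1/9)t^2 + (1/6)t + 10/9
L_2(t) = (t + 5/2)(t - 2) / [13] = (1/13)t^2 + (1/26)t - 5/13
h(t) = (-9/2)·L_0 + (-18)·L_1 + (-50)·L_2
Only the coefficient of t is needed; take it from each L_i and combine:
(-9/2)·(-8/39) + (-18)·(1/6) + (-50)·(1/26) = -4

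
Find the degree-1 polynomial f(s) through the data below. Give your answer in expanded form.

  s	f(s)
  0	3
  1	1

Build the Lagrange basis polynomials:
L_0(s) = (s - 1) / [-1] = -s + 1
L_1(s) = s / [1] = s
f(s) = 3·L_0 + 1·L_1
  3·L_0(s) = -3s + 3
  1·L_1(s) = s
Adding term by term: -2s + 3

f(s) = -2s + 3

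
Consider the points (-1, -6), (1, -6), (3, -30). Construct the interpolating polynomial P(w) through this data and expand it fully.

Build the Lagrange basis polynomials:
L_0(w) = (w - 1)(w - 3) / [8] = (1/8)w^2 - (1/2)w + 3/8
L_1(w) = (w + 1)(w - 3) / [-4] = -(1/4)w^2 + (1/2)w + 3/4
L_2(w) = (w + 1)(w - 1) / [8] = (1/8)w^2 - 1/8
P(w) = (-6)·L_0 + (-6)·L_1 + (-30)·L_2
  (-6)·L_0(w) = -(3/4)w^2 + 3w - 9/4
  (-6)·L_1(w) = (3/2)w^2 - 3w - 9/2
  (-30)·L_2(w) = -(15/4)w^2 + 15/4
Adding term by term: -3w^2 - 3

P(w) = -3w^2 - 3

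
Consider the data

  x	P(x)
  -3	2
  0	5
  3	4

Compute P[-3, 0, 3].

-2/9

P[-3,0] = (5 - 2) / (0 - (-3)) = 1
P[0,3] = (4 - 5) / (3 - 0) = -1/3
P[-3,0,3] = (-1/3 - 1) / (3 - (-3)) = -2/9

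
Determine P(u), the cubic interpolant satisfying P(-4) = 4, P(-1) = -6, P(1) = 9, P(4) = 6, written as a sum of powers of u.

Build the Lagrange basis polynomials:
L_0(u) = (u + 1)(u - 1)(u - 4) / [-120] = -(1/120)u^3 + (1/30)u^2 + (1/120)u - 1/30
L_1(u) = (u + 4)(u - 1)(u - 4) / [30] = (1/30)u^3 - (1/30)u^2 - (8/15)u + 8/15
L_2(u) = (u + 4)(u + 1)(u - 4) / [-30] = -(1/30)u^3 - (1/30)u^2 + (8/15)u + 8/15
L_3(u) = (u + 4)(u + 1)(u - 1) / [120] = (1/120)u^3 + (1/30)u^2 - (1/120)u - 1/30
P(u) = 4·L_0 + (-6)·L_1 + 9·L_2 + 6·L_3
  4·L_0(u) = -(1/30)u^3 + (2/15)u^2 + (1/30)u - 2/15
  (-6)·L_1(u) = -(1/5)u^3 + (1/5)u^2 + (16/5)u - 16/5
  9·L_2(u) = -(3/10)u^3 - (3/10)u^2 + (24/5)u + 24/5
  6·L_3(u) = (1/20)u^3 + (1/5)u^2 - (1/20)u - 1/5
Adding term by term: -(29/60)u^3 + (7/30)u^2 + (479/60)u + 19/15

P(u) = -(29/60)u^3 + (7/30)u^2 + (479/60)u + 19/15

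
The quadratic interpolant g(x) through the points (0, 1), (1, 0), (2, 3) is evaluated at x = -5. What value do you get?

66

Using Newton's divided-difference form:
g[0,1] = (0 - 1) / (1 - 0) = -1
g[1,2] = (3 - 0) / (2 - 1) = 3
g[0,1,2] = (3 - (-1)) / (2 - 0) = 2
g(-5) = 1 + (-1)·(-5) + 2·(-5)·(-6) = 66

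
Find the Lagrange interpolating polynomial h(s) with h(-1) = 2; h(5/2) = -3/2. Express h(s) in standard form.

h(s) = -s + 1

L_0(s) = (s - 5/2) / [-7/2] = -(2/7)s + 5/7
L_1(s) = (s + 1) / [7/2] = (2/7)s + 2/7
h(s) = 2·L_0 + (-3/2)·L_1
  2·L_0(s) = -(4/7)s + 10/7
  (-3/2)·L_1(s) = -(3/7)s - 3/7
Adding term by term: -s + 1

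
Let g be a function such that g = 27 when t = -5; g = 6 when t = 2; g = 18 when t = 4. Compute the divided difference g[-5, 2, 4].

1

g[-5,2] = (6 - 27) / (2 - (-5)) = -3
g[2,4] = (18 - 6) / (4 - 2) = 6
g[-5,2,4] = (6 - (-3)) / (4 - (-5)) = 1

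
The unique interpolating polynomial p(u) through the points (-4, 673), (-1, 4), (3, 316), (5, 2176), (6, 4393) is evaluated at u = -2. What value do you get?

Evaluate each Lagrange basis at u = -2:
L_0(-2) = (-1)·(-5)·(-7)·(-8)/[(-3)·(-7)·(-9)·(-10)] = 4/27
L_1(-2) = (2)·(-5)·(-7)·(-8)/[(3)·(-4)·(-6)·(-7)] = 10/9
L_2(-2) = (2)·(-1)·(-7)·(-8)/[(7)·(4)·(-2)·(-3)] = -2/3
L_3(-2) = (2)·(-1)·(-5)·(-8)/[(9)·(6)·(2)·(-1)] = 20/27
L_4(-2) = (2)·(-1)·(-5)·(-7)/[(10)·(7)·(3)·(1)] = -1/3
Sum: 673·(4/27) + 4·(10/9) + 316·(-2/3) + 2176·(20/27) + 4393·(-1/3) = 41

41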